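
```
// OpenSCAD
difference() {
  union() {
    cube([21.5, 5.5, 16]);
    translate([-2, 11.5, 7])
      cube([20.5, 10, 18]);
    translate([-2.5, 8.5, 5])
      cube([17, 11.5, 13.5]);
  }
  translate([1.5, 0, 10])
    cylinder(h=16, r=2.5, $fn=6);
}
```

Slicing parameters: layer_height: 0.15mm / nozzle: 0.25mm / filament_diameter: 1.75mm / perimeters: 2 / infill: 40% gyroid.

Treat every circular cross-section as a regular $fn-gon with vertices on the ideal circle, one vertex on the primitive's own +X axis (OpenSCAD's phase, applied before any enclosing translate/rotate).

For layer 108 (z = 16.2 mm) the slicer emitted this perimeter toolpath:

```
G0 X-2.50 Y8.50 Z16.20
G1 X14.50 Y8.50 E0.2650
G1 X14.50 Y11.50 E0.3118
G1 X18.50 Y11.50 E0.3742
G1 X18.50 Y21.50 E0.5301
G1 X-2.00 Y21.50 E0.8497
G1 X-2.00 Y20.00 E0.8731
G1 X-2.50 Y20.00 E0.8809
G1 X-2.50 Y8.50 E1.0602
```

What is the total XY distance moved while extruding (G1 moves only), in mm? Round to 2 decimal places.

68.00 mm

Sum the Euclidean lengths of each G1 segment: total = 68.00 mm.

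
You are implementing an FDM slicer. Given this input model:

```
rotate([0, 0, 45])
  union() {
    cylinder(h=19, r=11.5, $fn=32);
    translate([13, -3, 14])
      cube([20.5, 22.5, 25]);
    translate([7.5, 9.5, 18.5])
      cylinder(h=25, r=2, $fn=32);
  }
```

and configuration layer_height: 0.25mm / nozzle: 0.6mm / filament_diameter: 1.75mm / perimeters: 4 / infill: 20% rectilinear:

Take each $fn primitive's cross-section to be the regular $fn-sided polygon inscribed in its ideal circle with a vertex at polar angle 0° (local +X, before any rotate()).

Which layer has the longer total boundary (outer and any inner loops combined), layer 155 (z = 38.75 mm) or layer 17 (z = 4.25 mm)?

Layer 155 (z = 38.75): the cylinder does not reach this height (z outside [0, 19]); the cube at (13, -3) is present — its section is the full 20.5×22.5 rectangle (perimeter 86.00 mm); the cylinder at (7.5, 9.5): section is a regular 32-gon, circumradius r=2 (perimeter = 2·32·2.000·sin(180°/32) = 12.55 mm); Combining (union): the 2 present regions are separate (no shared area or edge), so areas and boundary lengths simply add and each stays a separate island — boundary = 98.55 mm; (rotated 45° about Z; rotation is an isometry so areas/perimeters/island counts are preserved). So its perimeter = 98.55 mm. Layer 17 (z = 4.25): the cylinder: section is a regular 32-gon, circumradius r=11.5 (perimeter = 2·32·11.500·sin(180°/32) = 72.14 mm); the cube at (13, -3) is not intersected at this z (z outside [14, 39]); the cylinder at (7.5, 9.5) is not intersected at this z (z outside [18.5, 43.5]); Merging all regions: only the r=11.5 cylinder is present, so the union is just that shape — boundary = 72.14 mm; (whole slice rotated 45° about Z — lengths, areas and connectivity unchanged). So its perimeter = 72.14 mm. Layer 155 is larger (98.55 vs 72.14 mm).

layer 155 (z = 38.75 mm)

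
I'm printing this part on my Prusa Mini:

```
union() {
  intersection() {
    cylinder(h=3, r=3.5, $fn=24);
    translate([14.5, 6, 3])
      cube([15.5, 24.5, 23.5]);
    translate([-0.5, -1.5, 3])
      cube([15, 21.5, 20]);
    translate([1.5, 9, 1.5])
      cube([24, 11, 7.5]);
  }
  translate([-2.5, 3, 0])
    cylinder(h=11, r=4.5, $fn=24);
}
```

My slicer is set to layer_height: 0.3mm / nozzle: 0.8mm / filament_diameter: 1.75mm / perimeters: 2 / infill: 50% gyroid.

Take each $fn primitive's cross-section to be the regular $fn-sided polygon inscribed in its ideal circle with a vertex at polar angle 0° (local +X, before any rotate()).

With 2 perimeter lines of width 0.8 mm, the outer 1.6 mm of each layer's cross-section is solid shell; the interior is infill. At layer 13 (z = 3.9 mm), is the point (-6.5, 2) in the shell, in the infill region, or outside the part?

At z = 3.9 mm: the cylinder is not intersected at this z (z outside [0, 3]); the cube at (14.5, 6) is present — its section is the full 15.5×24.5 rectangle; the 15×21.5 cube at (-0.5, -1.5) contributes its full rectangle; the 24×11 cube at (1.5, 9) contributes its full rectangle; Keeping only the common overlap: at least one operand is absent at this height, so nothing remains; the r=4.5 cylinder at (-2.5, 3) contributes a regular 24-gon of circumradius 4.5; Taking the union: only the r=4.5 cylinder at (-2.5, 3) is present, so the union is just that shape — 1 connected region. Overall, the cross-section is a single solid region. The nearest boundary edge runs (-7.00, 3.00)→(-6.85, 1.84); distance from the point to it = 0.37 mm. The point is inside the cross-section, 0.37 mm from the nearest boundary — within the 1.6 mm shell band (2 × 0.8).

shell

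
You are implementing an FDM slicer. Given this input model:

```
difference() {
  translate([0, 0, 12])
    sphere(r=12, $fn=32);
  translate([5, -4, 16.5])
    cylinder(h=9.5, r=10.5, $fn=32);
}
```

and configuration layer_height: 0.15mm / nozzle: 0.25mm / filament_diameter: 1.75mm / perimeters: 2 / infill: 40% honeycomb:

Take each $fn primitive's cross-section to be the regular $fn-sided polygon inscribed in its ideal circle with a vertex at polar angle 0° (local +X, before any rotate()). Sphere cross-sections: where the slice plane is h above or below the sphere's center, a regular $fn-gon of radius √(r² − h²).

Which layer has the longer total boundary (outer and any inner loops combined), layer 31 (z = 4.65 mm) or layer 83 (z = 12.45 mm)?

Layer 31 (z = 4.65): the r=12 sphere slices to a regular 32-gon of circumradius 9.486 (√(r²−h²) with h=7.35 from center) (perimeter = 2·32·9.486·sin(180°/32) = 59.50 mm); the cylinder at (5, -4) is absent (z outside [16.5, 26]); Subtracting the remaining from the first: none of the subtracted shapes is present at this height, so the r=12 sphere is unchanged — boundary = 59.50 mm. So its perimeter = 59.50 mm. Layer 83 (z = 12.45): the r=12 sphere slices to a regular 32-gon of circumradius 11.992 (√(r²−h²) with h=0.45 from center) (perimeter = 2·32·11.992·sin(180°/32) = 75.22 mm); the cylinder at (5, -4) does not reach this height (z outside [16.5, 26]); Subtracting the remaining from the first: none of the subtracted shapes is present at this height, so the r=12 sphere is unchanged — boundary = 75.22 mm. So its perimeter = 75.22 mm. Layer 83 is larger (75.22 vs 59.50 mm).

layer 83 (z = 12.45 mm)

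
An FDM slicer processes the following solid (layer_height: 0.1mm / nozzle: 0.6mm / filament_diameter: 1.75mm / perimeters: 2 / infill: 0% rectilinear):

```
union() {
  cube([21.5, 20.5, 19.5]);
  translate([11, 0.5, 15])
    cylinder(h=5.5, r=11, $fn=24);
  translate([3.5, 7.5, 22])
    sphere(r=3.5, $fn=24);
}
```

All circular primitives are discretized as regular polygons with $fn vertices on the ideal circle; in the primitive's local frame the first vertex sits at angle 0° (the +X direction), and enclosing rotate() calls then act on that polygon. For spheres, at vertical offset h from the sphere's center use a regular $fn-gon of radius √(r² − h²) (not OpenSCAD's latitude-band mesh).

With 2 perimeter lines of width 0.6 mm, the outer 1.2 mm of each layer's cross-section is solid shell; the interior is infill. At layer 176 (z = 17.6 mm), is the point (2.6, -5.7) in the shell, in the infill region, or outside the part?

shell

At z = 17.6 mm: the 21.5×20.5 cube contributes its full rectangle; the cylinder at (11, 0.5): section is a regular 24-gon, circumradius r=11; the sphere at (3.5, 7.5) does not reach this height (|z−center|=4.400 > r=3.5); Merging all regions: the regions partially overlap (shared area 197.73 mm²), so overlapping operands fuse into one piece — 1 connected region. Overall, the cross-section is a single solid region. The nearest boundary edge runs (3.22, -7.28)→(1.47, -5.00); distance from the point to it = 0.47 mm. The point is inside the cross-section, 0.47 mm from the nearest boundary — within the 1.2 mm shell band (2 × 0.6).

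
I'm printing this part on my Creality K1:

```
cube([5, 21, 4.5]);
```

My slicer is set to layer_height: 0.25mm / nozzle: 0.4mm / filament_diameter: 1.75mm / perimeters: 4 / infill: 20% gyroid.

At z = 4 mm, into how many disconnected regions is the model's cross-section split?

At z = 4 mm: the 5×21 cube contributes its full rectangle. The result has 1 disconnected region.

1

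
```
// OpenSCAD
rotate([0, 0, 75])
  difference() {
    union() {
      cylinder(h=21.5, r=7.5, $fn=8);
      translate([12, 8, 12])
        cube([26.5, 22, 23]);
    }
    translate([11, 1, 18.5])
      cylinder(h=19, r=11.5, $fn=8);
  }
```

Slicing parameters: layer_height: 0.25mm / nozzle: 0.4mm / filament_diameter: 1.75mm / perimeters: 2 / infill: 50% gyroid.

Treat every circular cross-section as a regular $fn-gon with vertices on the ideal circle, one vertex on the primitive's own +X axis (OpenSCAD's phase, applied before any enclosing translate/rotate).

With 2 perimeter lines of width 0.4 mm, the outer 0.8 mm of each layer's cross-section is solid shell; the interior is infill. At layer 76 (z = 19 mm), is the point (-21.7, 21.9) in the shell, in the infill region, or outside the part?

At z = 19 mm: the cylinder: section is a regular 8-gon, circumradius r=7.5; the cube at (12, 8) is present — its section is the full 26.5×22 rectangle; Taking the union: the 2 present regions are separate (no shared area or edge), so areas and boundary lengths simply add and each stays a separate island — 2 connected regions; the r=11.5 cylinder at (11, 1) gives a regular 8-gon of circumradius 11.5 (constant along its height); Subtracting the remaining from the first: starting from the result so far, the r=11.5 cylinder at (11, 1) partially overlaps it — only the 84.67 mm² overlap (of its 374.06 mm²) is removed, clipping the outline — 2 connected regions; (rotated 75° about Z; rotation is an isometry so areas/perimeters/island counts are preserved). Overall, the cross-section has 2 separate islands. Undo the 75° rotation: the query point maps to (15.537, 26.629) in the un-rotated model frame. The nearest boundary edge runs (12.00, 30.00)→(38.50, 30.00); distance from the point to it = 3.37 mm. (Shell/infill is judged within the island containing the point — the largest one.) The point is inside the cross-section and 3.37 mm from the nearest boundary — more than the 0.8 mm shell width (2 × 0.4), so it's in the infill interior.

infill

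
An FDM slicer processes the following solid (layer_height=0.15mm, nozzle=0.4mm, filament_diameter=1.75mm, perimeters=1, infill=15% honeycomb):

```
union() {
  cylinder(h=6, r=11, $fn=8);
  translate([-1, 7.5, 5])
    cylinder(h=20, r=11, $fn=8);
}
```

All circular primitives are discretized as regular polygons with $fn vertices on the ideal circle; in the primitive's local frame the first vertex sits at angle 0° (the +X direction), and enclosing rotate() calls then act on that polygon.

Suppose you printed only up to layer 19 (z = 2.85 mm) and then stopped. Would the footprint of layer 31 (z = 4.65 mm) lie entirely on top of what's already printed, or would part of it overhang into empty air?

Compare the two slices. At z = 2.85: the r=11 cylinder gives a regular 8-gon of circumradius 11 (constant along its height) (area = (8/2)·11.000²·sin(360°/8) = 342.24 mm²); the cylinder at (-1, 7.5) is absent (z outside [5, 25]); Merging all regions: only the r=11 cylinder is present, so the union is just that shape — area = 342.24 mm². At z = 4.65: the r=11 cylinder gives a regular 8-gon of circumradius 11 (constant along its height) (area = (8/2)·11.000²·sin(360°/8) = 342.24 mm²); the cylinder at (-1, 7.5) does not reach this height (z outside [5, 25]); Combining (union): only the r=11 cylinder is present, so the union is just that shape — area = 342.24 mm². Checking containment: the cross-section at z = 4.65 is a subset of the cross-section at z = 2.85.

entirely on top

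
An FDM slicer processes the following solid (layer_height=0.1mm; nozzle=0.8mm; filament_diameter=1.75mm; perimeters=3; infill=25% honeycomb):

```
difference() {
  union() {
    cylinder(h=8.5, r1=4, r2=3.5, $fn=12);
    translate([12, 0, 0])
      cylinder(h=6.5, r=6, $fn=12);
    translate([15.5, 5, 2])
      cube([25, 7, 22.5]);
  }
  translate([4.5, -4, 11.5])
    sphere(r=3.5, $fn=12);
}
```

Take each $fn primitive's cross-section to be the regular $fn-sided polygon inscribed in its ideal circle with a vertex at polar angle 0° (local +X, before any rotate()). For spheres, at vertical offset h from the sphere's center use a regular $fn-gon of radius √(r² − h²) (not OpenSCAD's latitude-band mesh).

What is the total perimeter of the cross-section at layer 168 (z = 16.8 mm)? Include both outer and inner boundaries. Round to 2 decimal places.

At z = 16.8 mm: the cone is not intersected at this z (z outside [0, 8.5]); the cylinder at (12, 0) is not intersected at this z (z outside [0, 6.5]); the cube at (15.5, 5) is present — its section is the full 25×7 rectangle (perimeter 64.00 mm); Combining (union): only the 25×7 cube at (15.5, 5) is present, so the union is just that shape — boundary = 64.00 mm; the sphere at (4.5, -4) is absent (|z−center|=5.300 > r=3.5); After the difference (first − rest): none of the subtracted shapes is present at this height, so that combined region is unchanged — boundary = 64.00 mm. Overall, the cross-section is a single solid region. Total boundary length (outer) = 64.00 mm.

64.00 mm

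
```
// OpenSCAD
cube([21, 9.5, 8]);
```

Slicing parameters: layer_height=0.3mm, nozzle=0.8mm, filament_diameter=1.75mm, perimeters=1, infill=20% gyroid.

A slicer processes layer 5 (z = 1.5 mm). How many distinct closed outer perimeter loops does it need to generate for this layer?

1

At z = 1.5 mm: the 21×9.5 cube contributes its full rectangle. The result has 1 disconnected region.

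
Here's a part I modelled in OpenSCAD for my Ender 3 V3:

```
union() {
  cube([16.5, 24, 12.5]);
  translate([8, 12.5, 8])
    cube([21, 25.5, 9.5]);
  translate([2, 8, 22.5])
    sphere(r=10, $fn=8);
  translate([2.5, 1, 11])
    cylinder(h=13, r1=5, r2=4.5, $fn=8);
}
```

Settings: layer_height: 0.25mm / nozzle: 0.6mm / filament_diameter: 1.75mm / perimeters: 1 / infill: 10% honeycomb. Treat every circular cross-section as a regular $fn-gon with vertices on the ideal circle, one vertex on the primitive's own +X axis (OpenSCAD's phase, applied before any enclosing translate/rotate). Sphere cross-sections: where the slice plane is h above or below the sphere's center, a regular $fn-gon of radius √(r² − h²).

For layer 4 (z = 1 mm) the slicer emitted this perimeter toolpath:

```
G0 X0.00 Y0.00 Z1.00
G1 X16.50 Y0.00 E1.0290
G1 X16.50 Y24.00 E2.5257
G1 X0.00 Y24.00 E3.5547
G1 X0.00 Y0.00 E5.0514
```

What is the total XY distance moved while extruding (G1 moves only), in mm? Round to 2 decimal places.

Sum the Euclidean lengths of each G1 segment: total = 81.00 mm.

81.00 mm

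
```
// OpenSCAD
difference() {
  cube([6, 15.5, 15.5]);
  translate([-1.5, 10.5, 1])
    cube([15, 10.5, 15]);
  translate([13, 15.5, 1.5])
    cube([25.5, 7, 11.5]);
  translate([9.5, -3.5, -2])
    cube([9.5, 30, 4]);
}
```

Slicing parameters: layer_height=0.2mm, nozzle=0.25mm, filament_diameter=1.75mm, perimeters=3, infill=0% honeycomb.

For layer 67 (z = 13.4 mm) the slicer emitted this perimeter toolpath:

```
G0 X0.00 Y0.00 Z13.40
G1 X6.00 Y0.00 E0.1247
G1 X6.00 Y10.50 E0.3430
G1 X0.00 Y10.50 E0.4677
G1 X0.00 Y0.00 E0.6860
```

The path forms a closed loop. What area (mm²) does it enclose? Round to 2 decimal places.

Apply the shoelace formula to the sequence of (X, Y) vertices; enclosed area = 63.00 mm².

63.00 mm²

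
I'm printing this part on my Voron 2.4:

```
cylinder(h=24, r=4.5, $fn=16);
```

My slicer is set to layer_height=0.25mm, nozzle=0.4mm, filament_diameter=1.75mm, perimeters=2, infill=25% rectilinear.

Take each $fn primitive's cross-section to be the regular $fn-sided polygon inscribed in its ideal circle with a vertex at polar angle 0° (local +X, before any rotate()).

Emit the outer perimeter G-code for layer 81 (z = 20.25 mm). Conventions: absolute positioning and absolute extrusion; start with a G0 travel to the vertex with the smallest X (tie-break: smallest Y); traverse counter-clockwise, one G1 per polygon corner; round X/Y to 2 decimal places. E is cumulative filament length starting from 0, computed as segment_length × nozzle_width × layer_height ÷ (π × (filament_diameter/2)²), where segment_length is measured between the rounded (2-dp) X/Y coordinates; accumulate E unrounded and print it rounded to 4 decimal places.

At z = 20.25 mm: the cylinder: section is a regular 16-gon, circumradius r=4.5. The outline is a single polygon with 16 vertices. Extrusion per mm of travel: 0.4 × 0.25 / (π × 0.875²) = 0.041575. Accumulating E over each segment gives final E = 1.1680.

G0 X-4.50 Y0.00 Z20.25
G1 X-4.16 Y-1.72 E0.0729
G1 X-3.18 Y-3.18 E0.1460
G1 X-1.72 Y-4.16 E0.2191
G1 X0.00 Y-4.50 E0.2920
G1 X1.72 Y-4.16 E0.3649
G1 X3.18 Y-3.18 E0.4380
G1 X4.16 Y-1.72 E0.5111
G1 X4.50 Y0.00 E0.5840
G1 X4.16 Y1.72 E0.6569
G1 X3.18 Y3.18 E0.7300
G1 X1.72 Y4.16 E0.8031
G1 X0.00 Y4.50 E0.8760
G1 X-1.72 Y4.16 E0.9489
G1 X-3.18 Y3.18 E1.0220
G1 X-4.16 Y1.72 E1.0951
G1 X-4.50 Y0.00 E1.1680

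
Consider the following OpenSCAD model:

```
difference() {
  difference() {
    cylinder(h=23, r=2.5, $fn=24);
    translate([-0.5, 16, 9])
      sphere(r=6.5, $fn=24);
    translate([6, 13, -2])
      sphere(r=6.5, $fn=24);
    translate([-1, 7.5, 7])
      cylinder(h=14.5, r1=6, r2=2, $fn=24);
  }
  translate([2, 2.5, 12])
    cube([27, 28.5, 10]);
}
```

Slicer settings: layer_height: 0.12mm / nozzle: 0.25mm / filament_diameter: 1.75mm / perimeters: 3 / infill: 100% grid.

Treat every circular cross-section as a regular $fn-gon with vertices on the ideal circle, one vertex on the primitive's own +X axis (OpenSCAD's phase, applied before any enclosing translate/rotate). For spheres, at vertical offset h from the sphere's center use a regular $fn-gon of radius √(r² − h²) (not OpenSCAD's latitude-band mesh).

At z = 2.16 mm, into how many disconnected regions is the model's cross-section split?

1

At z = 2.16 mm: the cylinder: section is a regular 24-gon, circumradius r=2.5; the sphere at (-0.5, 16) is absent (|z−center|=6.840 > r=6.5); the r=6.5 sphere at (6, 13) contributes a regular 24-gon of circumradius √(6.5²−4.16²) = 4.994; the cone at (-1, 7.5) is not intersected at this z (z outside [7, 21.5]); Subtracting the remaining from the first: starting from the r=2.5 cylinder, the r=6.5 sphere at (6, 13) misses the remaining region (no effect) — 1 connected region; the cube at (2, 2.5) is absent (z outside [12, 22]); Taking the first minus the rest: none of the subtracted shapes is present at this height, so that combined region is unchanged — 1 connected region. The result has 1 disconnected region.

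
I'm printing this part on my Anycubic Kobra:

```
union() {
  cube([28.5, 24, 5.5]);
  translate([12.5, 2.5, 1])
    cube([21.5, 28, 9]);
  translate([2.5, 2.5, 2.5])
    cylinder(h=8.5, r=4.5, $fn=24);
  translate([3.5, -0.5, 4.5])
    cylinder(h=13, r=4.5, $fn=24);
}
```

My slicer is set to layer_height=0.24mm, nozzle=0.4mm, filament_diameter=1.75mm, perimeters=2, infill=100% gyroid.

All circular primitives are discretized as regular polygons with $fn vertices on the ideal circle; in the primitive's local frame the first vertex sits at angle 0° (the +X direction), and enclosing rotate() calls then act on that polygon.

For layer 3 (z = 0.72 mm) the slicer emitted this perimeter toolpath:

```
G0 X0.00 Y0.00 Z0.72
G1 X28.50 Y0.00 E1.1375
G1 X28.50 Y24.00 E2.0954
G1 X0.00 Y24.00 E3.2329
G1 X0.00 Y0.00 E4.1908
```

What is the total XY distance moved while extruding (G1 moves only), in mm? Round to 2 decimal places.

Sum the Euclidean lengths of each G1 segment: total = 105.00 mm.

105.00 mm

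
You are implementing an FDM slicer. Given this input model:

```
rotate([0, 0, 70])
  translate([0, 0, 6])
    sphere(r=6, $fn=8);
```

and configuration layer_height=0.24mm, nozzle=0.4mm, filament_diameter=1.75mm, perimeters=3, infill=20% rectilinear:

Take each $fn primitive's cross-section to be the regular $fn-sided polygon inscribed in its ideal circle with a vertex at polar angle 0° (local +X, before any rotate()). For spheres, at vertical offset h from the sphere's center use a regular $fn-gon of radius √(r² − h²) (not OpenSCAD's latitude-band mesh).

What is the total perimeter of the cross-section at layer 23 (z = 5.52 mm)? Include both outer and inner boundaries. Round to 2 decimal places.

36.62 mm

At z = 5.52 mm: the r=6 sphere contributes a regular 8-gon of circumradius √(6²−0.48²) = 5.981 (perimeter = 2·8·5.981·sin(180°/8) = 36.62 mm); (whole slice rotated 70° about Z — lengths, areas and connectivity unchanged). Overall, the cross-section is a single solid region. Total boundary length (outer) = 36.62 mm.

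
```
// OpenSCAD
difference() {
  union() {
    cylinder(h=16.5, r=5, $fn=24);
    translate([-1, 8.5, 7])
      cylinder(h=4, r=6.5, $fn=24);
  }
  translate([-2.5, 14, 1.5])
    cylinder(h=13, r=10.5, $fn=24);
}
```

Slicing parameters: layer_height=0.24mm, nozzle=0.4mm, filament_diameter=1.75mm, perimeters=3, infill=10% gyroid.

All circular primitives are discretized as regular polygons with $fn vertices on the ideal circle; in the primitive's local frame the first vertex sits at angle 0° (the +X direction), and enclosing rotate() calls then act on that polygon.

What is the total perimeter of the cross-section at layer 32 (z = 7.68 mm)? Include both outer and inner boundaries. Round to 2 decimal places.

41.06 mm

At z = 7.68 mm: the r=5 cylinder gives a regular 24-gon of circumradius 5 (constant along its height) (perimeter = 2·24·5.000·sin(180°/24) = 31.33 mm); the r=6.5 cylinder at (-1, 8.5) gives a regular 24-gon of circumradius 6.5 (constant along its height) (perimeter = 2·24·6.500·sin(180°/24) = 40.72 mm); Combining (union): the regions partially overlap (shared area 14.75 mm²), so the edge portions inside another operand are dropped and the merged outline is re-measured after clipping — boundary = 55.59 mm; the cylinder at (-2.5, 14): section is a regular 24-gon, circumradius r=10.5 (perimeter = 2·24·10.500·sin(180°/24) = 65.79 mm); After the difference (first − rest): starting from the result so far, the r=10.5 cylinder at (-2.5, 14) partially overlaps it — only the 116.58 mm² overlap (of its 342.42 mm²) is removed, clipping the outline — boundary = 41.06 mm. Overall, the cross-section is a single solid region. Total boundary length (outer) = 41.06 mm.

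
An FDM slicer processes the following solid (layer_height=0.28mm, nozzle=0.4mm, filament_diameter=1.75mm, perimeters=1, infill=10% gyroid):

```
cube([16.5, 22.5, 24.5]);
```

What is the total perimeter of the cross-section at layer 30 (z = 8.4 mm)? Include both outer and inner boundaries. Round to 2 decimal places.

78.00 mm

At z = 8.4 mm: the cube is present — its section is the full 16.5×22.5 rectangle (perimeter 78.00 mm). Overall, the cross-section is a single solid region. Total boundary length (outer) = 78.00 mm.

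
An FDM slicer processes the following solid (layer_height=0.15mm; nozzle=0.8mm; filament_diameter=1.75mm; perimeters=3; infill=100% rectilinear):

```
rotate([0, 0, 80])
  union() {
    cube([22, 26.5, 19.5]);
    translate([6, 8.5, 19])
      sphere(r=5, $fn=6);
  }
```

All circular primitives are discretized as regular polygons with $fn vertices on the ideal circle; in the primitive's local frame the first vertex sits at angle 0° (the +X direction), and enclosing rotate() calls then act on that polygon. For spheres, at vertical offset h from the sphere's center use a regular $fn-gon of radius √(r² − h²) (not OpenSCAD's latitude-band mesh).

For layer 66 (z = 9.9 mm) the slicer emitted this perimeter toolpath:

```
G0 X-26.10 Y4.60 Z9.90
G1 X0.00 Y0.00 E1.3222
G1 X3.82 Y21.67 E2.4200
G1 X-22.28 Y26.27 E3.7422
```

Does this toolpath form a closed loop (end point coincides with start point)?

no

Start point (G0): (-26.10, 4.60). End point (last G1): the path does not return to the start — open.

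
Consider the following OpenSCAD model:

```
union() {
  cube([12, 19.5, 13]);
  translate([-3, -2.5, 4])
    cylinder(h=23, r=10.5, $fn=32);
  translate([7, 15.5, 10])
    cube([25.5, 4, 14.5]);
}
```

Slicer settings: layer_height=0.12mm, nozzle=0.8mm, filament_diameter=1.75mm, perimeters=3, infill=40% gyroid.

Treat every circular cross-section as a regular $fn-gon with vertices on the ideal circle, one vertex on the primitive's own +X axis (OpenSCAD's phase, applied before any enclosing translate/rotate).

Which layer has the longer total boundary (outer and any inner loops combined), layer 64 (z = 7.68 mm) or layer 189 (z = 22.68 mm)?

Layer 64 (z = 7.68): the 12×19.5 cube contributes its full rectangle (perimeter 63.00 mm); the cylinder at (-3, -2.5): section is a regular 32-gon, circumradius r=10.5 (perimeter = 2·32·10.500·sin(180°/32) = 65.87 mm); the cube at (7, 15.5) does not reach this height (z outside [10, 24.5]); Taking the union: the regions partially overlap (shared area 36.65 mm²), so the edge portions inside another operand are dropped and the merged outline is re-measured after clipping — boundary = 103.31 mm. So its perimeter = 103.31 mm. Layer 189 (z = 22.68): the cube does not reach this height (z outside [0, 13]); the r=10.5 cylinder at (-3, -2.5) gives a regular 32-gon of circumradius 10.5 (constant along its height) (perimeter = 2·32·10.500·sin(180°/32) = 65.87 mm); the cube at (7, 15.5) (footprint 25.5×4) is included at this height (perimeter 59.00 mm); Taking the union: the 2 present regions are separate (no shared area or edge), so areas and boundary lengths simply add and each stays a separate island — boundary = 124.87 mm. So its perimeter = 124.87 mm. Layer 189 is larger (124.87 vs 103.31 mm).

layer 189 (z = 22.68 mm)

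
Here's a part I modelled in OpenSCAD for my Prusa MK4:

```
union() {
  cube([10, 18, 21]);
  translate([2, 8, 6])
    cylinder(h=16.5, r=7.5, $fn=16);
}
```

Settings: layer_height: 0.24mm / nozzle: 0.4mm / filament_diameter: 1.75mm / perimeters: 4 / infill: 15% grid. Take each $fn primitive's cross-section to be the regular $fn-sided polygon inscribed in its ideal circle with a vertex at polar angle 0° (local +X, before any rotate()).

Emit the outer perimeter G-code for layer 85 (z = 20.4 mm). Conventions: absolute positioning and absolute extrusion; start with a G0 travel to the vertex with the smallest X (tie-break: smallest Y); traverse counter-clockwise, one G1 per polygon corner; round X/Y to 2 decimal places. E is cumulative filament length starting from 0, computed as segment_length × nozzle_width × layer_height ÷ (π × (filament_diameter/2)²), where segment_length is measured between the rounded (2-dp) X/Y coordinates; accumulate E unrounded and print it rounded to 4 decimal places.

At z = 20.4 mm: the cube (footprint 10×18) is included at this height; the r=7.5 cylinder at (2, 8) contributes a regular 16-gon of circumradius 7.5; Merging all regions: the regions partially overlap (shared area 115.31 mm²), so overlapping operands fuse into one piece — 1 connected region. The outline is a single polygon with 13 vertices. Extrusion per mm of travel: 0.4 × 0.24 / (π × 0.875²) = 0.039912. Accumulating E over each segment gives final E = 2.4398.

G0 X-5.50 Y8.00 Z20.40
G1 X-4.93 Y5.13 E0.1168
G1 X-3.30 Y2.70 E0.2336
G1 X-0.87 Y1.07 E0.3504
G1 X0.00 Y0.90 E0.3857
G1 X0.00 Y0.00 E0.4217
G1 X10.00 Y0.00 E0.8208
G1 X10.00 Y18.00 E1.5392
G1 X0.00 Y18.00 E1.9383
G1 X0.00 Y15.10 E2.0541
G1 X-0.87 Y14.93 E2.0894
G1 X-3.30 Y13.30 E2.2062
G1 X-4.93 Y10.87 E2.3230
G1 X-5.50 Y8.00 E2.4398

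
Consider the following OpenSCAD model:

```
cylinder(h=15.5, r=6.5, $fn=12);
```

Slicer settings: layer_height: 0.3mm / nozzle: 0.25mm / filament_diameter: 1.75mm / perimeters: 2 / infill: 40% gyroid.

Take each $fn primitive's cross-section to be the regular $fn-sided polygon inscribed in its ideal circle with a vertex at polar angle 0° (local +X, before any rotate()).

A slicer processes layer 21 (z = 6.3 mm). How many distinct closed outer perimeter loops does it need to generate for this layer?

1

At z = 6.3 mm: the r=6.5 cylinder contributes a regular 12-gon of circumradius 6.5. The result has 1 disconnected region.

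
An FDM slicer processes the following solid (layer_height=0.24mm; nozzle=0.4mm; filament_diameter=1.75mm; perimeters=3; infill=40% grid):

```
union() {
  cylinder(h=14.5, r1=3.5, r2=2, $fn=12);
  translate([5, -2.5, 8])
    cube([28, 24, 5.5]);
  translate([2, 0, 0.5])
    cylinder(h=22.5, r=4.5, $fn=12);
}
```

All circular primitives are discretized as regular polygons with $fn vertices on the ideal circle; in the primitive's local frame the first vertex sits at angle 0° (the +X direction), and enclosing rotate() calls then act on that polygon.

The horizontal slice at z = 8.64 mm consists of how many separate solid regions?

1

At z = 8.64 mm: the cone: at t=0.596 of its height the radius interpolates to r₁+(r₂−r₁)t = 2.606, giving a regular 12-gon of that circumradius; the cube at (5, -2.5) (footprint 28×24) is included at this height; the r=4.5 cylinder at (2, 0) contributes a regular 12-gon of circumradius 4.5; Combining (union): the regions partially overlap (shared area 26.07 mm²), so overlapping operands fuse into one piece — 1 connected region. The result has 1 disconnected region.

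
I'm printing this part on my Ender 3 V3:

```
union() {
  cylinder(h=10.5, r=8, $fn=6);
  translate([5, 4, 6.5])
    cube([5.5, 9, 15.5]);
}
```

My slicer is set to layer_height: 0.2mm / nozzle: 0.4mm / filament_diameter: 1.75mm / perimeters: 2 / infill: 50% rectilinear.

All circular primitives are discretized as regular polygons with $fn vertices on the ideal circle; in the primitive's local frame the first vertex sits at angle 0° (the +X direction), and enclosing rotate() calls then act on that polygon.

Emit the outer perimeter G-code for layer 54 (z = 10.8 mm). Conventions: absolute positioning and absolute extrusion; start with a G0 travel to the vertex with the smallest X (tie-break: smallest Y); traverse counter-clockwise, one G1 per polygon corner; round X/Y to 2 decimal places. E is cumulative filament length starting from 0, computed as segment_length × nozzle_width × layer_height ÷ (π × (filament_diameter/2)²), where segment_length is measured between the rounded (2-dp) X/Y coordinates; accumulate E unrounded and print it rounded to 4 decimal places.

At z = 10.8 mm: the cylinder does not reach this height (z outside [0, 10.5]); the cube at (5, 4) (footprint 5.5×9) is included at this height; Taking the union: only the 5.5×9 cube at (5, 4) is present, so the union is just that shape — 1 connected region. The outline is a single polygon with 4 vertices. Extrusion per mm of travel: 0.4 × 0.2 / (π × 0.875²) = 0.033260. Accumulating E over each segment gives final E = 0.9645.

G0 X5.00 Y4.00 Z10.80
G1 X10.50 Y4.00 E0.1829
G1 X10.50 Y13.00 E0.4823
G1 X5.00 Y13.00 E0.6652
G1 X5.00 Y4.00 E0.9645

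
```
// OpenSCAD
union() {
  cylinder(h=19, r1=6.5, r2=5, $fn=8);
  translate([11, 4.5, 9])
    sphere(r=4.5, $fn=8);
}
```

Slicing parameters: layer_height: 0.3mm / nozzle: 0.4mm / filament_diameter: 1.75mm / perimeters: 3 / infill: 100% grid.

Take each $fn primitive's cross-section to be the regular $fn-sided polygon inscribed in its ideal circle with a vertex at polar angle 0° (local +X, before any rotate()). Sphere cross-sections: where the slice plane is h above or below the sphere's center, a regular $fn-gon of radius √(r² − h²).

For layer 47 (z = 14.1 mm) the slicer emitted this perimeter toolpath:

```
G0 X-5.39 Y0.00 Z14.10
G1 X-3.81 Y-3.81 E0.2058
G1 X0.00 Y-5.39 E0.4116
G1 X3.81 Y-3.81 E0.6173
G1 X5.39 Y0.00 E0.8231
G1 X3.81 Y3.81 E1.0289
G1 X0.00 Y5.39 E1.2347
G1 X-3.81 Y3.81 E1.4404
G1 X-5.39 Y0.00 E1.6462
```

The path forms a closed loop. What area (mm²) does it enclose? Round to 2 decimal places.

82.14 mm²

Apply the shoelace formula to the sequence of (X, Y) vertices; enclosed area = 82.14 mm².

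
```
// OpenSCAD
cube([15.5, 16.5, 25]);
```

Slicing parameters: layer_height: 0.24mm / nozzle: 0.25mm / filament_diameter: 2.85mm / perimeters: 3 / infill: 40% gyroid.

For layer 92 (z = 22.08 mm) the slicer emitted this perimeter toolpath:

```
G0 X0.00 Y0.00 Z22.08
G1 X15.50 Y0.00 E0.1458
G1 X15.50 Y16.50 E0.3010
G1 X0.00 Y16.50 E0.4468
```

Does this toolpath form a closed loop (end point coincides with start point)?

Start point (G0): (0.00, 0.00). End point (last G1): the path does not return to the start — open.

no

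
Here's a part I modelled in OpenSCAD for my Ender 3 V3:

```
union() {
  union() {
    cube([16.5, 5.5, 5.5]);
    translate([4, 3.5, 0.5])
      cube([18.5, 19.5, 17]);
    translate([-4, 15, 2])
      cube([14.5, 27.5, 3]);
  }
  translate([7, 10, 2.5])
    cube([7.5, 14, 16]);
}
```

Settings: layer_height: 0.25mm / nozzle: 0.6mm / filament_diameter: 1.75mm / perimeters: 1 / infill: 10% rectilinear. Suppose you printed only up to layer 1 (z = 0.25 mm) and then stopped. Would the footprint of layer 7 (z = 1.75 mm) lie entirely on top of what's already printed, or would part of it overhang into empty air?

Compare the two slices. At z = 0.25: the cube is present — its section is the full 16.5×5.5 rectangle (area 90.75 mm²); the cube at (4, 3.5) is not intersected at this z (z outside [0.5, 17.5]); the cube at (-4, 15) does not reach this height (z outside [2, 5]); Taking the union: only the 16.5×5.5 cube is present, so the union is just that shape — area = 90.75 mm²; the cube at (7, 10) does not reach this height (z outside [2.5, 18.5]); Combining (union): only that combined region is present, so the union is just that shape — area = 90.75 mm². At z = 1.75: the cube (footprint 16.5×5.5) is included at this height (area 90.75 mm²); the cube at (4, 3.5) (footprint 18.5×19.5) is included at this height (area 360.75 mm²); the cube at (-4, 15) is absent (z outside [2, 5]); Taking the union: the regions partially overlap — summed areas 451.50 mm² minus the doubly-counted overlap 25.00 mm² gives 426.50 mm² — area = 426.50 mm²; the cube at (7, 10) is absent (z outside [2.5, 18.5]); Combining (union): only that combined region is present, so the union is just that shape — area = 426.50 mm². Checking containment: at z = 1.75 the cross-section extends beyond the z = 0.25 cross-section by about 335.75 mm².

part overhangs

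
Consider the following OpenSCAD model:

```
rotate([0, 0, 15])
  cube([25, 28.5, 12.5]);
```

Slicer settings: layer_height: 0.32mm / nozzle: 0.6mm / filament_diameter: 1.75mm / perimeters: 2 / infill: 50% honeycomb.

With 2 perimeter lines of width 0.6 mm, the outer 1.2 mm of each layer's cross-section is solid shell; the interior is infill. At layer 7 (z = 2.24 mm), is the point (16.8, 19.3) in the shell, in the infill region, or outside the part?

At z = 2.24 mm: the 25×28.5 cube contributes its full rectangle; (whole slice rotated 15° about Z — lengths, areas and connectivity unchanged). Overall, the cross-section is a single solid region. Undo the 15° rotation: the query point maps to (21.223, 14.294) in the un-rotated model frame. The nearest boundary edge runs (25.00, 0.00)→(25.00, 28.50); distance from the point to it = 3.78 mm. The point is inside the cross-section and 3.78 mm from the nearest boundary — more than the 1.2 mm shell width (2 × 0.6), so it's in the infill interior.

infill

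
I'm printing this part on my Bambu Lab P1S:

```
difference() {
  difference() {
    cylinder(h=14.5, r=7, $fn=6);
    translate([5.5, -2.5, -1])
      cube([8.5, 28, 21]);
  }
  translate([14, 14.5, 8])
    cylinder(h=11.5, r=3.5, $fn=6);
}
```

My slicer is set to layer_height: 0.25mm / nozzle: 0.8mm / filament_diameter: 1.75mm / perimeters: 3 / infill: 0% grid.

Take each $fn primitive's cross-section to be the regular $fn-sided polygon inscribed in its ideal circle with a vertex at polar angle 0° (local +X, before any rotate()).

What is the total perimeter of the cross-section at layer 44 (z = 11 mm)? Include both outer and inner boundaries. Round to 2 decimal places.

At z = 11 mm: the cylinder: section is a regular 6-gon, circumradius r=7 (perimeter = 2·6·7.000·sin(180°/6) = 42.00 mm); the cube at (5.5, -2.5) is present — its section is the full 8.5×28 rectangle (perimeter 73.00 mm); Subtracting the remaining from the first: starting from the r=7 cylinder, the 8.5×28 cube at (5.5, -2.5) partially overlaps it — only the 3.89 mm² overlap (of its 238.00 mm²) is removed, clipping the outline — boundary = 41.27 mm; the r=3.5 cylinder at (14, 14.5) contributes a regular 6-gon of circumradius 3.5 (perimeter = 2·6·3.500·sin(180°/6) = 21.00 mm); After the difference (first − rest): starting from that combined region, the r=3.5 cylinder at (14, 14.5) misses the remaining region (no effect) — boundary = 41.27 mm. Overall, the cross-section is a single solid region. Total boundary length (outer) = 41.27 mm.

41.27 mm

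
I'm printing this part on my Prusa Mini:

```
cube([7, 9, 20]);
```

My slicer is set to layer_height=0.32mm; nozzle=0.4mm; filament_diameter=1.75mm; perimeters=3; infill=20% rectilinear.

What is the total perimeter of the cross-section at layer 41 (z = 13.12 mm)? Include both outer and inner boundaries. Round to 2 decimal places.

At z = 13.12 mm: the 7×9 cube contributes its full rectangle (perimeter 32.00 mm). Overall, the cross-section is a single solid region. Total boundary length (outer) = 32.00 mm.

32.00 mm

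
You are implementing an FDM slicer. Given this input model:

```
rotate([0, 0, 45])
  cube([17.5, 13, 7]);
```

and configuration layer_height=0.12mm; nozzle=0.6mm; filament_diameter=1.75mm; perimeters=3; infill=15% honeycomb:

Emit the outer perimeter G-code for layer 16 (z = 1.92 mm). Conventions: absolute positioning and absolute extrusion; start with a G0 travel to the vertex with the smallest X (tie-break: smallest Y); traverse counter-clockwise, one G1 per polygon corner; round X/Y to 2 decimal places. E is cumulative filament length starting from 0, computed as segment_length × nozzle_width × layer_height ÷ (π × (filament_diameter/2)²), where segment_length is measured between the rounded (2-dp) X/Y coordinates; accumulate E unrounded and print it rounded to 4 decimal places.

At z = 1.92 mm: the 17.5×13 cube contributes its full rectangle; (rotated 45° about Z; rotation is an isometry so areas/perimeters/island counts are preserved). The outline is a single polygon with 4 vertices. Extrusion per mm of travel: 0.6 × 0.12 / (π × 0.875²) = 0.029934. Accumulating E over each segment gives final E = 1.8258.

G0 X-9.19 Y9.19 Z1.92
G1 X0.00 Y0.00 E0.3890
G1 X12.37 Y12.37 E0.9127
G1 X3.18 Y21.57 E1.3020
G1 X-9.19 Y9.19 E1.8258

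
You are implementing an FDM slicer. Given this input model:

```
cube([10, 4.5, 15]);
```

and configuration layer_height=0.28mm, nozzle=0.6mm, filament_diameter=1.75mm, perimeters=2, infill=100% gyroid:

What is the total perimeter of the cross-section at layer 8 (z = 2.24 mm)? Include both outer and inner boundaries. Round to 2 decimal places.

At z = 2.24 mm: the 10×4.5 cube contributes its full rectangle (perimeter 29.00 mm). Overall, the cross-section is a single solid region. Total boundary length (outer) = 29.00 mm.

29.00 mm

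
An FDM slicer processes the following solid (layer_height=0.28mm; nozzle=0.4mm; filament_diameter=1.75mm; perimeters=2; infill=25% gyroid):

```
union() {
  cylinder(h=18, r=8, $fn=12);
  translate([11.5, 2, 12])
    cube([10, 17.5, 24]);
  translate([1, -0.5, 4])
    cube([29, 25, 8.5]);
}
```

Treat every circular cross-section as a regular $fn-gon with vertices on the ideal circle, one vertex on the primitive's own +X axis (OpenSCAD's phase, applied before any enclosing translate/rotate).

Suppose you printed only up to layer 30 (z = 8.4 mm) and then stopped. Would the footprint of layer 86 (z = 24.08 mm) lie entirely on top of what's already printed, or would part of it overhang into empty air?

entirely on top

Compare the two slices. At z = 8.4: the r=8 cylinder gives a regular 12-gon of circumradius 8 (constant along its height) (area = (12/2)·8.000²·sin(360°/12) = 192.00 mm²); the cube at (11.5, 2) is not intersected at this z (z outside [12, 36]); the cube at (1, -0.5) is present — its section is the full 29×25 rectangle (area 725.00 mm²); Merging all regions: the regions partially overlap — summed areas 917.00 mm² minus the doubly-counted overlap 43.60 mm² gives 873.40 mm² — area = 873.40 mm². At z = 24.08: the cylinder is absent (z outside [0, 18]); the cube at (11.5, 2) is present — its section is the full 10×17.5 rectangle (area 175.00 mm²); the cube at (1, -0.5) is absent (z outside [4, 12.5]); Merging all regions: only the 10×17.5 cube at (11.5, 2) is present, so the union is just that shape — area = 175.00 mm². Checking containment: the cross-section at z = 24.08 is a subset of the cross-section at z = 8.4.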